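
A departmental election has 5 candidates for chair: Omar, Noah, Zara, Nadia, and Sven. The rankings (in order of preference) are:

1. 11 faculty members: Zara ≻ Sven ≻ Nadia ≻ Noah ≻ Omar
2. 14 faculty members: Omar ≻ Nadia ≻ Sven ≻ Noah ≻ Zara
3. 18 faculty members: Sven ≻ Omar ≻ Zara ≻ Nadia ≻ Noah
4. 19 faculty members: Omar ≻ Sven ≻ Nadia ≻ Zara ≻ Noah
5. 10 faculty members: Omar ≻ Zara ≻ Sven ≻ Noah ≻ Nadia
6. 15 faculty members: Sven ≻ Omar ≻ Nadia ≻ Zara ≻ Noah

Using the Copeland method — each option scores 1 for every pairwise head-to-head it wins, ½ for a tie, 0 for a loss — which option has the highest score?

Omar: beats Noah, Zara, and Nadia; loses to Sven → score 3.
Noah: loses to Omar, Zara, Nadia, and Sven → score 0.
Zara: beats Noah; loses to Omar, Nadia, and Sven → score 1.
Nadia: beats Noah and Zara; loses to Omar and Sven → score 2.
Sven: beats Omar, Noah, Zara, and Nadia → score 4.
Sven has the best pairwise record.

Sven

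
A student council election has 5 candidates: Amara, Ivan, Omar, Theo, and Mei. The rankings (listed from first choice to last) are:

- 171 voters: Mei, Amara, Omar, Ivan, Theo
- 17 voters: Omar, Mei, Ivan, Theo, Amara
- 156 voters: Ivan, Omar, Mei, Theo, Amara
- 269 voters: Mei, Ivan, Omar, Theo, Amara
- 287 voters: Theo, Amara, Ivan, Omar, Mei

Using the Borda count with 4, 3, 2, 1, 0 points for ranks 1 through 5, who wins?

Ivan

Amara: 171·3 + 17·0 + 156·0 + 269·0 + 287·3 = 1374
Ivan: 171·1 + 17·2 + 156·4 + 269·3 + 287·2 = 2210
Omar: 171·2 + 17·4 + 156·3 + 269·2 + 287·1 = 1703
Theo: 171·0 + 17·1 + 156·1 + 269·1 + 287·4 = 1590
Mei: 171·4 + 17·3 + 156·2 + 269·4 + 287·0 = 2123
Ivan has the highest Borda score (2210).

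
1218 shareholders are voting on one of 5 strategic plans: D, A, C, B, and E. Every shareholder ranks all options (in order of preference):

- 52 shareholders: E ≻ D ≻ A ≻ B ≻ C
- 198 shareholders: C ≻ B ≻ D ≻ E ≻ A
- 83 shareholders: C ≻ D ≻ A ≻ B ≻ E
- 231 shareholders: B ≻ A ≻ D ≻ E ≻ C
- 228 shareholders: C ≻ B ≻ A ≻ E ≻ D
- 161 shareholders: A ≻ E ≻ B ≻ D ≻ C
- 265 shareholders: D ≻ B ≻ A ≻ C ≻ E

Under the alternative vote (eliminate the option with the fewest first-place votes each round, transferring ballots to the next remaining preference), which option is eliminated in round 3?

D

Round 1: D 265, A 161, C 509, B 231, E 52. Eliminate E.
Round 2: D 317, A 161, C 509, B 231. Eliminate A.
Round 3: D 317, C 509, B 392. Eliminate D.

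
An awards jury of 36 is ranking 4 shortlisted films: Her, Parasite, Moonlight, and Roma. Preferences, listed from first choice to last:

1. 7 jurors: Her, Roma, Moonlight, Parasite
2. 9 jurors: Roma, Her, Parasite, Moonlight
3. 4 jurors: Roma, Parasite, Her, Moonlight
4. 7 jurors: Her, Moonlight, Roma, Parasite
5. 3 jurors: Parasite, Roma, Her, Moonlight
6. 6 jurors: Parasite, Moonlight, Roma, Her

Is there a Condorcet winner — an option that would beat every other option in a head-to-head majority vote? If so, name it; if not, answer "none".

Roma

Roma vs Her: 22–14 for Roma.
Roma vs Parasite: 27–9 for Roma.
Roma vs Moonlight: 23–13 for Roma.
Roma beats every other option head-to-head.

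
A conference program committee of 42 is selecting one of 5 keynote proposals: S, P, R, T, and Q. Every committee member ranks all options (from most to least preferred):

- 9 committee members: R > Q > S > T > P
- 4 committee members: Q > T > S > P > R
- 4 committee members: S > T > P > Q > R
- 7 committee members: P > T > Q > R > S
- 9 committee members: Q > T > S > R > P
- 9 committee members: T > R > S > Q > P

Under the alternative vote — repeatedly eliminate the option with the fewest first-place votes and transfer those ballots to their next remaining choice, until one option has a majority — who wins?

Q

Round 1: S 4, P 7, R 9, T 9, Q 13. Eliminate S.
Round 2: P 7, R 9, T 13, Q 13. Eliminate P.
Round 3: R 9, T 20, Q 13. Eliminate R.
Round 4: T 20, Q 22. Q has a majority.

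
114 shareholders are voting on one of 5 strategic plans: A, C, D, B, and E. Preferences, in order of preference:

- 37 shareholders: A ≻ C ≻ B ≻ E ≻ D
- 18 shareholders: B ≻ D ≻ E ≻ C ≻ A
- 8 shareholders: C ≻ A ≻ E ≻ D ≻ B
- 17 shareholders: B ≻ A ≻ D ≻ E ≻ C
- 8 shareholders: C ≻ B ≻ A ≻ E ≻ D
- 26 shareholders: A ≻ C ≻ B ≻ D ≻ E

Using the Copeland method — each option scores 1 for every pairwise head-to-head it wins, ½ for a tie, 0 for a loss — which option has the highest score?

A

A: beats C, D, B, and E → score 4.
C: beats D, B, and E; loses to A → score 3.
D: beats E; loses to A, C, and B → score 1.
B: beats D and E; loses to A and C → score 2.
E: loses to A, C, D, and B → score 0.
A has the best pairwise record.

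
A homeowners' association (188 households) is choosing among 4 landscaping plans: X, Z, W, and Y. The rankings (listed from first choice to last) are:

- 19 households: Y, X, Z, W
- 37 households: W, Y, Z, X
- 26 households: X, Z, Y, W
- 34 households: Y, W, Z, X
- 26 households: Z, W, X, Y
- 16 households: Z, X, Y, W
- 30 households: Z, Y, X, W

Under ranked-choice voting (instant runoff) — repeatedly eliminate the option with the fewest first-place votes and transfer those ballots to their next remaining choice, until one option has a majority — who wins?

Round 1: X 26, Z 72, W 37, Y 53. Eliminate X.
Round 2: Z 98, W 37, Y 53. Z has a majority.

Z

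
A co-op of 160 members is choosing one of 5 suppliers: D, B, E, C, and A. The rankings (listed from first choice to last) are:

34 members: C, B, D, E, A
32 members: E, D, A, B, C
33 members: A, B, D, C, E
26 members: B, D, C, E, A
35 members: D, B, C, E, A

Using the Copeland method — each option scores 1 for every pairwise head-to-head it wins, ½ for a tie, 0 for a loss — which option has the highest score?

D: beats E, C, and A; loses to B → score 3.
B: beats D, E, C, and A → score 4.
E: beats A; loses to D, B, and C → score 1.
C: beats E and A; loses to D and B → score 2.
A: loses to D, B, E, and C → score 0.
B has the best pairwise record.

B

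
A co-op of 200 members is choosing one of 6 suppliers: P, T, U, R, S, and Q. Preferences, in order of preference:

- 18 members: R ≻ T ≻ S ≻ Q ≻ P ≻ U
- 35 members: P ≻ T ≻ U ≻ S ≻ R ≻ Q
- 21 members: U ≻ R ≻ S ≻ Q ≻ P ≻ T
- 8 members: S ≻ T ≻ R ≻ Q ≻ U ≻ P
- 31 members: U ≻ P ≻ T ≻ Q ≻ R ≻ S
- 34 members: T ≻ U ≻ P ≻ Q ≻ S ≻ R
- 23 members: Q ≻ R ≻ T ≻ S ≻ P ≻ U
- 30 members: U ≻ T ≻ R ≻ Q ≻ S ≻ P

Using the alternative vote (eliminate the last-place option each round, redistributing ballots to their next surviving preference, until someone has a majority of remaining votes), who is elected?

T

Round 1: P 35, T 34, U 82, R 18, S 8, Q 23. Eliminate S.
Round 2: P 35, T 42, U 82, R 18, Q 23. Eliminate R.
Round 3: P 35, T 60, U 82, Q 23. Eliminate Q.
Round 4: P 35, T 83, U 82. Eliminate P.
Round 5: T 118, U 82. T has a majority.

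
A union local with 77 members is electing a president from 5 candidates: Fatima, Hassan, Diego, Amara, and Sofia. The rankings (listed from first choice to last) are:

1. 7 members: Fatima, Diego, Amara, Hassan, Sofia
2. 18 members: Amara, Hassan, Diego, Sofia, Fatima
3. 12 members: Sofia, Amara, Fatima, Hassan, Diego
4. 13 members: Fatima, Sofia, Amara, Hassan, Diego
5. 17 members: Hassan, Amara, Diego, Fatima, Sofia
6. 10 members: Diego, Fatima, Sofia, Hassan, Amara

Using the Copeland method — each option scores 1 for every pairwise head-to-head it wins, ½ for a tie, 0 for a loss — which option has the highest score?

Amara

Fatima: beats Hassan and Sofia; loses to Diego and Amara → score 2.
Hassan: beats Diego and Sofia; loses to Fatima and Amara → score 2.
Diego: beats Fatima and Sofia; loses to Hassan and Amara → score 2.
Amara: beats Fatima, Hassan, Diego, and Sofia → score 4.
Sofia: loses to Fatima, Hassan, Diego, and Amara → score 0.
Amara has the best pairwise record.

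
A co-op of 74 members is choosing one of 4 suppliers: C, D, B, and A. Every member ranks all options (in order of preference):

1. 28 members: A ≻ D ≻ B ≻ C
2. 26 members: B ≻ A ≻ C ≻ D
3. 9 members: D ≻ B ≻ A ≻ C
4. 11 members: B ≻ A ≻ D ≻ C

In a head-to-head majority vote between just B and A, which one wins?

Voters preferring B to A: 46; preferring A to B: 28.
B wins the head-to-head.

B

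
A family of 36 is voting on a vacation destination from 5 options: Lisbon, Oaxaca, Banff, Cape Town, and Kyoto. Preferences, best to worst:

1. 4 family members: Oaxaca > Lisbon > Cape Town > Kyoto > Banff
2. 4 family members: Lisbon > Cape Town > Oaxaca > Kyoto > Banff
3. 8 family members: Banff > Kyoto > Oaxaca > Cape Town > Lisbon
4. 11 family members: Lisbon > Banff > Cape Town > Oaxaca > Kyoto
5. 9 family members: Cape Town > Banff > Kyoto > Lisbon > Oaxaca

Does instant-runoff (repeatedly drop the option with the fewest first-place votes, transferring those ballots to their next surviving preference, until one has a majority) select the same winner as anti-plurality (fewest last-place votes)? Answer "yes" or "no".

Instant-runoff — R1 Lisbon 15, Oaxaca 4, Banff 8, Cape Town 9, Kyoto 0 (Kyoto out); R2 Lisbon 15, Oaxaca 4, Banff 8, Cape Town 9 (Oaxaca out); R3 Lisbon 19, Banff 8, Cape Town 9 (Lisbon winner). Winner: Lisbon.
Anti-plurality — last-place votes: Lisbon 8, Oaxaca 9, Banff 8, Cape Town 0, Kyoto 11. Winner: Cape Town.
The two methods disagree.

no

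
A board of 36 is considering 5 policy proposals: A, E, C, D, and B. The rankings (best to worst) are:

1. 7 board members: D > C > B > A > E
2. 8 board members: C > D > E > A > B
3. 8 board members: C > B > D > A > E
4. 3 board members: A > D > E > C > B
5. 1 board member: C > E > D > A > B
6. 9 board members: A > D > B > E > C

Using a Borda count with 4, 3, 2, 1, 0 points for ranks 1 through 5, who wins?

A: 7·1 + 8·1 + 8·1 + 3·4 + 1·1 + 9·4 = 72
E: 7·0 + 8·2 + 8·0 + 3·2 + 1·3 + 9·1 = 34
C: 7·3 + 8·4 + 8·4 + 3·1 + 1·4 + 9·0 = 92
D: 7·4 + 8·3 + 8·2 + 3·3 + 1·2 + 9·3 = 106
B: 7·2 + 8·0 + 8·3 + 3·0 + 1·0 + 9·2 = 56
D has the highest Borda score (106).

D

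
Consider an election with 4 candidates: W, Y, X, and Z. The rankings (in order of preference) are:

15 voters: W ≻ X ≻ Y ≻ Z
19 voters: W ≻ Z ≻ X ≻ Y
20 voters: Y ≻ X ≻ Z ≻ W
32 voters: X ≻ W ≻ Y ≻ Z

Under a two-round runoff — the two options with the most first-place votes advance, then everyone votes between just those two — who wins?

Round 1 first-place votes: W 34, Y 20, X 32, Z 0.
W and X advance.
Runoff: W is preferred to X by 34 voters; X by 52.
X wins the runoff.

X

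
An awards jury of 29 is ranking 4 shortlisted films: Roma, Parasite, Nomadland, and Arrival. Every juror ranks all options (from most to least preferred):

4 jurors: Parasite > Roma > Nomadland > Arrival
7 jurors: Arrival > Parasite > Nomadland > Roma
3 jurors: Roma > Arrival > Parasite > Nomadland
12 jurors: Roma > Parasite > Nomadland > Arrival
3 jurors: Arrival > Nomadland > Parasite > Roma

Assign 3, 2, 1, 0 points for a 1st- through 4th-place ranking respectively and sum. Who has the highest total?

Parasite

Roma: 4·2 + 7·0 + 3·3 + 12·3 + 3·0 = 53
Parasite: 4·3 + 7·2 + 3·1 + 12·2 + 3·1 = 56
Nomadland: 4·1 + 7·1 + 3·0 + 12·1 + 3·2 = 29
Arrival: 4·0 + 7·3 + 3·2 + 12·0 + 3·3 = 36
Parasite has the highest Borda score (56).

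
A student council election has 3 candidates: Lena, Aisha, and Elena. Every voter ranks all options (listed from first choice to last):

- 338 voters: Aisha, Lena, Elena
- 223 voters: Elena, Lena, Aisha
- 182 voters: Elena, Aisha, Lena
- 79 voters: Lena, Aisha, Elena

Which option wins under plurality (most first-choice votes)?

Elena

First-place votes: Lena 79, Aisha 338, Elena 405.
Elena has the most first-place votes.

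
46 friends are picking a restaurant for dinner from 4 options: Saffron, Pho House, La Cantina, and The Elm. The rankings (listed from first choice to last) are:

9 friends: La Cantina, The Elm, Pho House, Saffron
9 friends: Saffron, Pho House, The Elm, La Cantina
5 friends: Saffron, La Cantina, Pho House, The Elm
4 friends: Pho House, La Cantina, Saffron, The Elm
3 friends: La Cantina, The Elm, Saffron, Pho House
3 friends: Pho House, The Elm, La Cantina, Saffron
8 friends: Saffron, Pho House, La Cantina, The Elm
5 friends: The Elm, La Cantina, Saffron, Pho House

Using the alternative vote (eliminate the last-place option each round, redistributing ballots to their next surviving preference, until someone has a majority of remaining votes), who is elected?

Round 1: Saffron 22, Pho House 7, La Cantina 12, The Elm 5. Eliminate The Elm.
Round 2: Saffron 22, Pho House 7, La Cantina 17. Eliminate Pho House.
Round 3: Saffron 22, La Cantina 24. La Cantina has a majority.

La Cantina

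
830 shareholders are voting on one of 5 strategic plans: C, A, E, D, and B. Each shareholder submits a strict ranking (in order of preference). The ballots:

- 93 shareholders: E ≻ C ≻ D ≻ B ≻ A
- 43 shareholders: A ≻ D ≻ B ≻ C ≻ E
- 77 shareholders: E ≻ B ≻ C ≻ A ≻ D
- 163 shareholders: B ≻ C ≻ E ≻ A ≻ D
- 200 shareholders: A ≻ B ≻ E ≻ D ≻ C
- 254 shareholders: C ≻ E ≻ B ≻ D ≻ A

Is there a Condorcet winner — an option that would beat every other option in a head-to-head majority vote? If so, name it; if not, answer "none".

none

Checking pairwise contests:
B beats C 483–347.
C beats A 587–243.
C beats E 460–370.
C beats D 587–243.
E beats B 424–406.
Every option loses at least one head-to-head, so there is no Condorcet winner.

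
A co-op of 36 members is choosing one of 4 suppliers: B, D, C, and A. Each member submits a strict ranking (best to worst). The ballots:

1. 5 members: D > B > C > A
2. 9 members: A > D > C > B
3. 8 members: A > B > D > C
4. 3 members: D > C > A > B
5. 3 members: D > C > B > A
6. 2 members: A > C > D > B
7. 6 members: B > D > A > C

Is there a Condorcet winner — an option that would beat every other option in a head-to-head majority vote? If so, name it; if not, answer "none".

A

A vs B: 22–14 for A.
A vs D: 19–17 for A.
A vs C: 25–11 for A.
A beats every other option head-to-head.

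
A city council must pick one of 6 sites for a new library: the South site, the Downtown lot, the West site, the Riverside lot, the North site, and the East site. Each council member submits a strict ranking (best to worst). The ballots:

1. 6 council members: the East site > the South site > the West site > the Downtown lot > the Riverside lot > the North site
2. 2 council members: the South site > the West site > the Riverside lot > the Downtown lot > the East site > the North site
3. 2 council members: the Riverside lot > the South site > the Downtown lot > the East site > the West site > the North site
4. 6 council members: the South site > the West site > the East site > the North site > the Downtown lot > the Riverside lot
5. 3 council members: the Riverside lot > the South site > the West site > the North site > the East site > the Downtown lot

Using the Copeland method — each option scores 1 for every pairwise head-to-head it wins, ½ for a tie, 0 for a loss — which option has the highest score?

the South site

the South site: beats the Downtown lot, the West site, the Riverside lot, the North site, and the East site → score 5.
the Downtown lot: beats the Riverside lot and the North site; loses to the South site, the West site, and the East site → score 2.
the West site: beats the Downtown lot, the Riverside lot, the North site, and the East site; loses to the South site → score 4.
the Riverside lot: beats the North site; loses to the South site, the Downtown lot, the West site, and the East site → score 1.
the North site: loses to the South site, the Downtown lot, the West site, the Riverside lot, and the East site → score 0.
the East site: beats the Downtown lot, the Riverside lot, and the North site; loses to the South site and the West site → score 3.
the South site has the best pairwise record.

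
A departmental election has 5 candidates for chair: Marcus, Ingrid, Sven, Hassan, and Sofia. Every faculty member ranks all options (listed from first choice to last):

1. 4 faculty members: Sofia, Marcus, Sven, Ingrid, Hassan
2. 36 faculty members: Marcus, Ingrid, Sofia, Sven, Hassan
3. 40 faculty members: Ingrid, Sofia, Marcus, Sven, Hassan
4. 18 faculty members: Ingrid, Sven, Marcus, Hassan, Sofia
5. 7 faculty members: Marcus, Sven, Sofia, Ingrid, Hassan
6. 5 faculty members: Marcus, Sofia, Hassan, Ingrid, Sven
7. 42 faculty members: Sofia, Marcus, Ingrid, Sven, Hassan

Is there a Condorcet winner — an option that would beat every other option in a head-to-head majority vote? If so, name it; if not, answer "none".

none

Checking pairwise contests:
Sofia beats Marcus 86–66.
Marcus beats Ingrid 94–58.
Marcus beats Sven 134–18.
Marcus beats Hassan 152–0.
Ingrid beats Sofia 94–58.
Every option loses at least one head-to-head, so there is no Condorcet winner.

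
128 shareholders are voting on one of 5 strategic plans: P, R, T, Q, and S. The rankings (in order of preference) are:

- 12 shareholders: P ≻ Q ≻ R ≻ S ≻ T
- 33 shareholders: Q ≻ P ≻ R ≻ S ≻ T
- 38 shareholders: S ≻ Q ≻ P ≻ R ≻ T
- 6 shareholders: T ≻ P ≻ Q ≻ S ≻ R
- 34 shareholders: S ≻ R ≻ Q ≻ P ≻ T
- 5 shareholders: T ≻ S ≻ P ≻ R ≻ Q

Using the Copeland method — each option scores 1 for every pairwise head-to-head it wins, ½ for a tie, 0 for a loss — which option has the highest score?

P: beats R and T; loses to Q and S → score 2.
R: beats T; loses to P, Q, and S → score 1.
T: loses to P, R, Q, and S → score 0.
Q: beats P, R, and T; loses to S → score 3.
S: beats P, R, T, and Q → score 4.
S has the best pairwise record.

S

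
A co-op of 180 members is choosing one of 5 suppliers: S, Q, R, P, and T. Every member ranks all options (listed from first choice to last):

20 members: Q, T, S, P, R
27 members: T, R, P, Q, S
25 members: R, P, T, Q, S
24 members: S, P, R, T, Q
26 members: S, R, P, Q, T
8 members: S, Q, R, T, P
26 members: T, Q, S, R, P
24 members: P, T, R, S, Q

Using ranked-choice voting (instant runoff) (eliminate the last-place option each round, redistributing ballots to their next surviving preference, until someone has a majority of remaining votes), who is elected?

T

Round 1: S 58, Q 20, R 25, P 24, T 53. Eliminate Q.
Round 2: S 58, R 25, P 24, T 73. Eliminate P.
Round 3: S 58, R 25, T 97. T has a majority.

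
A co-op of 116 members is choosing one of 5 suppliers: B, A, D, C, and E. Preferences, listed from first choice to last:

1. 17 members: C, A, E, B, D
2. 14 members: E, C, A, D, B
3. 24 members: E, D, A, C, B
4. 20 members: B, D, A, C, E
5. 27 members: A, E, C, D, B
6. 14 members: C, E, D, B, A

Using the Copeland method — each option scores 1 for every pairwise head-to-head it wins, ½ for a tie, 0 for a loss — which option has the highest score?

A

B: loses to A, D, C, and E → score 0.
A: beats B, C, and E; ties D → score 3.5.
D: beats B; ties A; loses to C and E → score 1.5.
C: beats B and D; loses to A and E → score 2.
E: beats B, D, and C; loses to A → score 3.
A has the best pairwise record.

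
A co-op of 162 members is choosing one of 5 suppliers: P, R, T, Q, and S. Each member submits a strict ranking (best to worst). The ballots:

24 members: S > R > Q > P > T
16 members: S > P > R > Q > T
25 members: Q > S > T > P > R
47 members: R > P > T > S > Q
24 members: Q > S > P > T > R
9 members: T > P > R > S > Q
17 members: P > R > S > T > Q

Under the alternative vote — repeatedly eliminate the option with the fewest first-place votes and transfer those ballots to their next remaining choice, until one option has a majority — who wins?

Round 1: P 17, R 47, T 9, Q 49, S 40. Eliminate T.
Round 2: P 26, R 47, Q 49, S 40. Eliminate P.
Round 3: R 73, Q 49, S 40. Eliminate S.
Round 4: R 113, Q 49. R has a majority.

R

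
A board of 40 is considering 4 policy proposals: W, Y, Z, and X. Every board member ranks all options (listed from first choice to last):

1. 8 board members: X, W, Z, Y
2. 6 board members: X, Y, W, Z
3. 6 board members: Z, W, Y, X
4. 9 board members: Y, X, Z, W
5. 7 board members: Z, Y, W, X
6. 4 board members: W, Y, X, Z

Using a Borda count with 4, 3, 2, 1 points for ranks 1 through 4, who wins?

W: 8·3 + 6·2 + 6·3 + 9·1 + 7·2 + 4·4 = 93
Y: 8·1 + 6·3 + 6·2 + 9·4 + 7·3 + 4·3 = 107
Z: 8·2 + 6·1 + 6·4 + 9·2 + 7·4 + 4·1 = 96
X: 8·4 + 6·4 + 6·1 + 9·3 + 7·1 + 4·2 = 104
Y has the highest Borda score (107).

Y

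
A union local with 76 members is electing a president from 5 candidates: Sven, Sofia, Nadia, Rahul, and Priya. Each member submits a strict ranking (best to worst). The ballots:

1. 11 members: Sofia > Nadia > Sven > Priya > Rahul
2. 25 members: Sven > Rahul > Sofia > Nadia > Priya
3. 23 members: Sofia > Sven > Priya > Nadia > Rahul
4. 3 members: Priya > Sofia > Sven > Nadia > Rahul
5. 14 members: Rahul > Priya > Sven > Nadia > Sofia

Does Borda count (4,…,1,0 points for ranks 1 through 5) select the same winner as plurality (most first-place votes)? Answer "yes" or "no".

no

Borda — scores: Sven 225, Sofia 195, Nadia 98, Rahul 131, Priya 111. Winner: Sven.
Plurality — first-place votes: Sven 25, Sofia 34, Nadia 0, Rahul 14, Priya 3. Winner: Sofia.
The two methods disagree.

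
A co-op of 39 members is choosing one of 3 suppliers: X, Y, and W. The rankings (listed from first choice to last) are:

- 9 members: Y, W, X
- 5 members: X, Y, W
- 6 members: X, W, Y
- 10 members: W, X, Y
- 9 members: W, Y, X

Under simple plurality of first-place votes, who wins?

First-place votes: X 11, Y 9, W 19.
W has the most first-place votes.

W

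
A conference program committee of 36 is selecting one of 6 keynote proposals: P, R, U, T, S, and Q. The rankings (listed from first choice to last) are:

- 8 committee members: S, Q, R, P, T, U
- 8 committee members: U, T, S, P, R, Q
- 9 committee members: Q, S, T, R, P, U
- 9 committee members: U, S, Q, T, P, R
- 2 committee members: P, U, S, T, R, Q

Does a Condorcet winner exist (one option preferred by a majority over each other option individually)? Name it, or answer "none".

Checking pairwise contests:
T beats P 26–10.
P beats R 19–17.
P beats U 19–17.
U beats T 19–17.
U beats S 19–17.
U beats Q 19–17.
Every option loses at least one head-to-head, so there is no Condorcet winner.

none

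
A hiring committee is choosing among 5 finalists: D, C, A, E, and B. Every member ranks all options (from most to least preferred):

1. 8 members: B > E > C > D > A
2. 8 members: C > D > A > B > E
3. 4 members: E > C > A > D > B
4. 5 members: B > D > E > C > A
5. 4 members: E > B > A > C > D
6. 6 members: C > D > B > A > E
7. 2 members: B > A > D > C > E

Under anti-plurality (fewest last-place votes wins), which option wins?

C

Last-place votes: D 4, C 0, A 13, E 16, B 4.
C is ranked last by the fewest voters, so C wins.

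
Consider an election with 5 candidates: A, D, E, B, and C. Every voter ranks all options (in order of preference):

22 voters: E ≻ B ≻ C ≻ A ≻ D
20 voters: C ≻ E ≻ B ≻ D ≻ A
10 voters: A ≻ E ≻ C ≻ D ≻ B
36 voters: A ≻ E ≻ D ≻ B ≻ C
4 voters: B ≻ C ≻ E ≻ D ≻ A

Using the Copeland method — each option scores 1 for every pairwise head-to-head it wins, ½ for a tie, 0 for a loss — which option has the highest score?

A: beats D; ties E, B, and C → score 2.5.
D: ties B; loses to A, E, and C → score 0.5.
E: beats D, B, and C; ties A → score 3.5.
B: beats C; ties A and D; loses to E → score 2.
C: beats D; ties A; loses to E and B → score 1.5.
E has the best pairwise record.

E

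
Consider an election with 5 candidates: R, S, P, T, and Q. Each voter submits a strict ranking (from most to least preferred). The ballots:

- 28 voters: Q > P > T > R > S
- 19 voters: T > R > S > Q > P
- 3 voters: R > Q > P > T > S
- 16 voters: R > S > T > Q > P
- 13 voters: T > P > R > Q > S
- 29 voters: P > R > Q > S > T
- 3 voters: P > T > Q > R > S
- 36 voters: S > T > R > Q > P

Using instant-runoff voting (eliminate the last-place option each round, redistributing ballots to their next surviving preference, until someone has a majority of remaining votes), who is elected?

Round 1: R 19, S 36, P 32, T 32, Q 28. Eliminate R.
Round 2: S 52, P 32, T 32, Q 31. Eliminate Q.
Round 3: S 52, P 63, T 32. Eliminate T.
Round 4: S 71, P 76. P has a majority.

P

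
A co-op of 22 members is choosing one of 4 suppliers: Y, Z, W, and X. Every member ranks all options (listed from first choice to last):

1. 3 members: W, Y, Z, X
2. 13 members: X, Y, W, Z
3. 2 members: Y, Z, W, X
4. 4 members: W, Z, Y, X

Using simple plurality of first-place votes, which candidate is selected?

First-place votes: Y 2, Z 0, W 7, X 13.
X has the most first-place votes.

X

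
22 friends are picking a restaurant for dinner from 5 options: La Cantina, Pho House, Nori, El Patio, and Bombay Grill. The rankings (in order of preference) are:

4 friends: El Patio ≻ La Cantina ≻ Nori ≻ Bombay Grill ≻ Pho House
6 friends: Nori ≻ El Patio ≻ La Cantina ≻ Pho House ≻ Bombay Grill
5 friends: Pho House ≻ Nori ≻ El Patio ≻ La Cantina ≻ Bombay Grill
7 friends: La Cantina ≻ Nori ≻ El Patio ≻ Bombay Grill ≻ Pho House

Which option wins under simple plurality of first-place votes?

First-place votes: La Cantina 7, Pho House 5, Nori 6, El Patio 4, Bombay Grill 0.
La Cantina has the most first-place votes.

La Cantina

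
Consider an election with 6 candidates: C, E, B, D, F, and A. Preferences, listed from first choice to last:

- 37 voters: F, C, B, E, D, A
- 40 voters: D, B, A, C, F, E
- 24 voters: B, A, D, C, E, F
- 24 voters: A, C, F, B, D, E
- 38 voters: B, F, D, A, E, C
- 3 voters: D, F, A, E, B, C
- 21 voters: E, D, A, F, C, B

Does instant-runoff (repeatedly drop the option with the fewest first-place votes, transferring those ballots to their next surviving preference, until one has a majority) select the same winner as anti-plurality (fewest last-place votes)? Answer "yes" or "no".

no

Instant-runoff — R1 C 0, E 21, B 62, D 43, F 37, A 24 (C out); R2 E 21, B 62, D 43, F 37, A 24 (E out); R3 B 62, D 64, F 37, A 24 (A out); R4 B 62, D 64, F 61 (F out); R5 B 123, D 64 (B winner). Winner: B.
Anti-plurality — last-place votes: C 41, E 64, B 21, D 0, F 24, A 37. Winner: D.
The two methods disagree.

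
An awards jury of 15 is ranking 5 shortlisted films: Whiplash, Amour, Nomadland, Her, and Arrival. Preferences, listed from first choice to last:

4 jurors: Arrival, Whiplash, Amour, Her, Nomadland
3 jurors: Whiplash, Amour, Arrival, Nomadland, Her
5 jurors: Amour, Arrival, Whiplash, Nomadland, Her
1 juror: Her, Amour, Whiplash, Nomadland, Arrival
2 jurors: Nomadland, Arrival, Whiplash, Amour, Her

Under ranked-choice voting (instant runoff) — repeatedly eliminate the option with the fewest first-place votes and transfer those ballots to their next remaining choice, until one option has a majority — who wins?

Amour

Round 1: Whiplash 3, Amour 5, Nomadland 2, Her 1, Arrival 4. Eliminate Her.
Round 2: Whiplash 3, Amour 6, Nomadland 2, Arrival 4. Eliminate Nomadland.
Round 3: Whiplash 3, Amour 6, Arrival 6. Eliminate Whiplash.
Round 4: Amour 9, Arrival 6. Amour has a majority.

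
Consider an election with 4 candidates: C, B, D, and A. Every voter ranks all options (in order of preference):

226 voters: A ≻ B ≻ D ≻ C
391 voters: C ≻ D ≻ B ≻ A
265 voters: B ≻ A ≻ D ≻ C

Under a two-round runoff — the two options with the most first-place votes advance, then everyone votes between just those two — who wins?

B

Round 1 first-place votes: C 391, B 265, D 0, A 226.
C and B advance.
Runoff: C is preferred to B by 391 voters; B by 491.
B wins the runoff.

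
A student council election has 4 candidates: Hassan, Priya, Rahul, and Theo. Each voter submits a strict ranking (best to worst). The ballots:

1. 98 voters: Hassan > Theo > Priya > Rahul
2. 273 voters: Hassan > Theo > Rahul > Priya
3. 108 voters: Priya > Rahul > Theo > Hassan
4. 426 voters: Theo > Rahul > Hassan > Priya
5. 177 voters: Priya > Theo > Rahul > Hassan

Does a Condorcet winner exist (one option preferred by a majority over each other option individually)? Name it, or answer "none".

Theo vs Hassan: 711–371 for Theo.
Theo vs Priya: 797–285 for Theo.
Theo vs Rahul: 974–108 for Theo.
Theo beats every other option head-to-head.

Theo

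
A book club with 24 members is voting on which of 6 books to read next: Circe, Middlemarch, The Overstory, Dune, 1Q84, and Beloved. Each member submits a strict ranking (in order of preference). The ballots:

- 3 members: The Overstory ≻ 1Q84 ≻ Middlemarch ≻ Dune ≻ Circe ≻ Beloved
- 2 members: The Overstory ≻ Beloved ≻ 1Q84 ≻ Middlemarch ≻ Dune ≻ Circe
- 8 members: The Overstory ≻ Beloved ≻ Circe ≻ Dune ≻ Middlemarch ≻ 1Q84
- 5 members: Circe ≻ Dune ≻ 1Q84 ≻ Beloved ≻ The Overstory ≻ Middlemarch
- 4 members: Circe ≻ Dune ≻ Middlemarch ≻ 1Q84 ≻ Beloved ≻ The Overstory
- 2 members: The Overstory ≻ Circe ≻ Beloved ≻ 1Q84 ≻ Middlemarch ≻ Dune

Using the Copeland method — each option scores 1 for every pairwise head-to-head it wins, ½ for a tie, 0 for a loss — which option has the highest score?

Circe: beats Middlemarch, Dune, 1Q84, and Beloved; loses to The Overstory → score 4.
Middlemarch: ties 1Q84; loses to Circe, The Overstory, Dune, and Beloved → score 0.5.
The Overstory: beats Circe, Middlemarch, Dune, 1Q84, and Beloved → score 5.
Dune: beats Middlemarch and 1Q84; ties Beloved; loses to Circe and The Overstory → score 2.5.
1Q84: ties Middlemarch and Beloved; loses to Circe, The Overstory, and Dune → score 1.
Beloved: beats Middlemarch; ties Dune and 1Q84; loses to Circe and The Overstory → score 2.
The Overstory has the best pairwise record.

The Overstory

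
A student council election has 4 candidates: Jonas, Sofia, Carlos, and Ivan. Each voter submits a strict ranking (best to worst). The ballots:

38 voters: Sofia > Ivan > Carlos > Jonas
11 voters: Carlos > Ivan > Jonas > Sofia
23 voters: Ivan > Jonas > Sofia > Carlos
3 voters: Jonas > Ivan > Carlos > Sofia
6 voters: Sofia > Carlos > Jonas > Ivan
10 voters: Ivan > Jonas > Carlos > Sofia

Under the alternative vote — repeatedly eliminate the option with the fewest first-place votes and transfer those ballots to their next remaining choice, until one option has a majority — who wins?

Round 1: Jonas 3, Sofia 44, Carlos 11, Ivan 33. Eliminate Jonas.
Round 2: Sofia 44, Carlos 11, Ivan 36. Eliminate Carlos.
Round 3: Sofia 44, Ivan 47. Ivan has a majority.

Ivan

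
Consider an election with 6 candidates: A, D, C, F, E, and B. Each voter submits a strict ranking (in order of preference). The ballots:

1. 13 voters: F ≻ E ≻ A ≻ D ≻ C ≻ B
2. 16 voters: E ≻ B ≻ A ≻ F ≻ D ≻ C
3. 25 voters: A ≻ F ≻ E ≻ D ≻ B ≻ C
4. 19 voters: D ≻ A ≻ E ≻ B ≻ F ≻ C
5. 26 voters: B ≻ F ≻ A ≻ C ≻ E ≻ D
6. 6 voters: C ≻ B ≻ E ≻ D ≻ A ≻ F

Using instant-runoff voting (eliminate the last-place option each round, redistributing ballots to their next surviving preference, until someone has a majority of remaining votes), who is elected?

A

Round 1: A 25, D 19, C 6, F 13, E 16, B 26. Eliminate C.
Round 2: A 25, D 19, F 13, E 16, B 32. Eliminate F.
Round 3: A 25, D 19, E 29, B 32. Eliminate D.
Round 4: A 44, E 29, B 32. Eliminate E.
Round 5: A 57, B 48. A has a majority.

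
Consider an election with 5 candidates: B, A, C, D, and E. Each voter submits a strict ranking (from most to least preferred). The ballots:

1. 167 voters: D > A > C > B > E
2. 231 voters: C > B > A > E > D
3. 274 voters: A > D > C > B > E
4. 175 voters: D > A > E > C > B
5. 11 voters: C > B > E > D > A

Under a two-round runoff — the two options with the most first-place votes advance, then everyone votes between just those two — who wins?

A

Round 1 first-place votes: B 0, A 274, C 242, D 342, E 0.
D and A advance.
Runoff: D is preferred to A by 353 voters; A by 505.
A wins the runoff.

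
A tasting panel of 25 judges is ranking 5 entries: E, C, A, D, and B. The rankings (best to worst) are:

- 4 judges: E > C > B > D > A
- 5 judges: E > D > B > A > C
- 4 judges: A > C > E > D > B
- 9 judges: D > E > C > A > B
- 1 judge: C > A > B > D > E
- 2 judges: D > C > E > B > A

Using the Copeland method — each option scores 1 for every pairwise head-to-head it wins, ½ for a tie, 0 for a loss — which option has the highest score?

E: beats C, A, D, and B → score 4.
C: beats A and B; loses to E and D → score 2.
A: beats B; loses to E, C, and D → score 1.
D: beats C, A, and B; loses to E → score 3.
B: loses to E, C, A, and D → score 0.
E has the best pairwise record.

E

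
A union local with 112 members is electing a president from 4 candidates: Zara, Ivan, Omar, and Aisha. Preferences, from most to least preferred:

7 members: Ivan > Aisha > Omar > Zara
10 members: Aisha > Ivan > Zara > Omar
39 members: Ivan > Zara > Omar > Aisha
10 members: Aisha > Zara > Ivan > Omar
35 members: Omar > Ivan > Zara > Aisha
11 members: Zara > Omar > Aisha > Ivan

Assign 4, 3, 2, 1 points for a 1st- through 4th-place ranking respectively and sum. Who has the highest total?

Zara: 7·1 + 10·2 + 39·3 + 10·3 + 35·2 + 11·4 = 288
Ivan: 7·4 + 10·3 + 39·4 + 10·2 + 35·3 + 11·1 = 350
Omar: 7·2 + 10·1 + 39·2 + 10·1 + 35·4 + 11·3 = 285
Aisha: 7·3 + 10·4 + 39·1 + 10·4 + 35·1 + 11·2 = 197
Ivan has the highest Borda score (350).

Ivan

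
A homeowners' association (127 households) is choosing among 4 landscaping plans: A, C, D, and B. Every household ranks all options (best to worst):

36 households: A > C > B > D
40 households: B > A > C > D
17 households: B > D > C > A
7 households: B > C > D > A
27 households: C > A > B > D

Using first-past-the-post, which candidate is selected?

B

First-place votes: A 36, C 27, D 0, B 64.
B has the most first-place votes.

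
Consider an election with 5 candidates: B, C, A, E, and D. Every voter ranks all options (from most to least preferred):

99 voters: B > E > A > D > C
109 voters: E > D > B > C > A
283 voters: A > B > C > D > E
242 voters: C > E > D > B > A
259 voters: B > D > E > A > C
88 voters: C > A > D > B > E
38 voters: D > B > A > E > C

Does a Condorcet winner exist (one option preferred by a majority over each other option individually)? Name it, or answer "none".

B vs C: 788–330 for B.
B vs A: 747–371 for B.
B vs E: 767–351 for B.
B vs D: 641–477 for B.
B beats every other option head-to-head.

B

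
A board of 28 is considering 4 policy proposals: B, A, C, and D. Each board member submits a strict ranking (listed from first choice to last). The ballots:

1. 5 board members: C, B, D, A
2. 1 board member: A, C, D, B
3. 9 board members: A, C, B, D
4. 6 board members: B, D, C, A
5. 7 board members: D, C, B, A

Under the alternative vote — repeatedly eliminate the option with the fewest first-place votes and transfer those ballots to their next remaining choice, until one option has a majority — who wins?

B

Round 1: B 6, A 10, C 5, D 7. Eliminate C.
Round 2: B 11, A 10, D 7. Eliminate D.
Round 3: B 18, A 10. B has a majority.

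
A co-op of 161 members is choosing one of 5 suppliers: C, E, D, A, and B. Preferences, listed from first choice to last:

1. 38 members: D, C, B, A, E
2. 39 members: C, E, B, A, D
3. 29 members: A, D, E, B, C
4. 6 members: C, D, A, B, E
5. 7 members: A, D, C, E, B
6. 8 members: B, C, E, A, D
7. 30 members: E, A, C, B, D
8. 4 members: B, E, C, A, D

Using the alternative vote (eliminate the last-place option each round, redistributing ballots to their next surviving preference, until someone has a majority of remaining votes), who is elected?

C

Round 1: C 45, E 30, D 38, A 36, B 12. Eliminate B.
Round 2: C 53, E 34, D 38, A 36. Eliminate E.
Round 3: C 57, D 38, A 66. Eliminate D.
Round 4: C 95, A 66. C has a majority.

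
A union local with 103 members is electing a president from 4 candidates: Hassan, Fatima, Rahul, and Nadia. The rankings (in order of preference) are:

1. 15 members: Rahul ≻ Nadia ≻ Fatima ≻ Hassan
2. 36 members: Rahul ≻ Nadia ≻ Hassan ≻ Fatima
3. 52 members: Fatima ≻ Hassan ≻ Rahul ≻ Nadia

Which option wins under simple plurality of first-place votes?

Fatima

First-place votes: Hassan 0, Fatima 52, Rahul 51, Nadia 0.
Fatima has the most first-place votes.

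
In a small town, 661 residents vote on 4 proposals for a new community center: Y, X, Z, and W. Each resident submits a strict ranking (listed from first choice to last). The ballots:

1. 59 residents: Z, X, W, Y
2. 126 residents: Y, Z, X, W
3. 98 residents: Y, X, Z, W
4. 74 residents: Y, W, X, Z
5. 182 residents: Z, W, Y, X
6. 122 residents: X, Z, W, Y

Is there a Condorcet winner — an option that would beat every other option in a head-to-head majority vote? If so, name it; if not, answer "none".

Z

Z vs Y: 363–298 for Z.
Z vs X: 367–294 for Z.
Z vs W: 587–74 for Z.
Z beats every other option head-to-head.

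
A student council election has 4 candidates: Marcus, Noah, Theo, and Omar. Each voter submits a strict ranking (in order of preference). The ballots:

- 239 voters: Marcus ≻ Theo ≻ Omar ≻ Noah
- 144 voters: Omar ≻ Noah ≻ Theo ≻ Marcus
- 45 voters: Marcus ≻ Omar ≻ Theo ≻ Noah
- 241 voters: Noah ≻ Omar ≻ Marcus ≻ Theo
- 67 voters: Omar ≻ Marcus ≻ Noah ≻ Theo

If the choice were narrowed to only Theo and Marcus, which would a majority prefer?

Voters preferring Theo to Marcus: 144; preferring Marcus to Theo: 592.
Marcus wins the head-to-head.

Marcus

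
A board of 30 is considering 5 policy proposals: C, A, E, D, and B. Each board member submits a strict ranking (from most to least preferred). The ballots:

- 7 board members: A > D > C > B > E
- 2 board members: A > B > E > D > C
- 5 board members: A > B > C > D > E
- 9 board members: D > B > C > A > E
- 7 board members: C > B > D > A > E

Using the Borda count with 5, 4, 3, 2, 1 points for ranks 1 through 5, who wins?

C: 7·3 + 2·1 + 5·3 + 9·3 + 7·5 = 100
A: 7·5 + 2·5 + 5·5 + 9·2 + 7·2 = 102
E: 7·1 + 2·3 + 5·1 + 9·1 + 7·1 = 34
D: 7·4 + 2·2 + 5·2 + 9·5 + 7·3 = 108
B: 7·2 + 2·4 + 5·4 + 9·4 + 7·4 = 106
D has the highest Borda score (108).

D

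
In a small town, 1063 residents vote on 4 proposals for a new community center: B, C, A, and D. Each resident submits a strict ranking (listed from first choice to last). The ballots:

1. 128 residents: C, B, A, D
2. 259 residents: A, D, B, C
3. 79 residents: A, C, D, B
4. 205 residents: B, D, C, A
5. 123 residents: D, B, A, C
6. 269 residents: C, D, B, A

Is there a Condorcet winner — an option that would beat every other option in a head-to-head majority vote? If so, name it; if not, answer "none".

D vs B: 730–333 for D.
D vs C: 587–476 for D.
D vs A: 597–466 for D.
D beats every other option head-to-head.

D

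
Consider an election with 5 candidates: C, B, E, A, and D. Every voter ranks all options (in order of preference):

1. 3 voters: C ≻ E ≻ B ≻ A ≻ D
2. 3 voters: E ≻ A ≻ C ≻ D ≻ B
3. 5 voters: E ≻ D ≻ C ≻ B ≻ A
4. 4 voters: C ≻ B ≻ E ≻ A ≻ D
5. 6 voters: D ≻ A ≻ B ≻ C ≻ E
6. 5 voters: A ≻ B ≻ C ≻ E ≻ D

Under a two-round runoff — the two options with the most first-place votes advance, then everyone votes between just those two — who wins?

Round 1 first-place votes: C 7, B 0, E 8, A 5, D 6.
E and C advance.
Runoff: E is preferred to C by 8 voters; C by 18.
C wins the runoff.

C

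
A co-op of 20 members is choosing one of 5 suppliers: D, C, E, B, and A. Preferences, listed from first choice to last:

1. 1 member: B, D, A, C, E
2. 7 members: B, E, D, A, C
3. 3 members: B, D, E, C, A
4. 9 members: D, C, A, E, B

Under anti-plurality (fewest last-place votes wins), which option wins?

Last-place votes: D 0, C 7, E 1, B 9, A 3.
D is ranked last by the fewest voters, so D wins.

D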